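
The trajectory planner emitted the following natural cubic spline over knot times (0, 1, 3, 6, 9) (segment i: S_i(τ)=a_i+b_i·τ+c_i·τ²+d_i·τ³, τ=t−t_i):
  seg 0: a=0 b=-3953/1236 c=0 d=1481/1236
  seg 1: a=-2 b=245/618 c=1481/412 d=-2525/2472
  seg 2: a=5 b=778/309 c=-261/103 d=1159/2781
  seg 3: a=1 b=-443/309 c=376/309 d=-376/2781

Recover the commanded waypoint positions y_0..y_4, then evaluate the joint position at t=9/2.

y_0=0 y_1=-2 y_2=5 y_3=1 y_4=4
S(9/2) = 3693/824

y_0 = S_0(0) = a_0 = 0
y_1 = S_1(0) = a_1 = -2
y_2 = S_2(0) = a_2 = 5
y_3 = S_3(0) = a_3 = 1
y_4 = S_3(3) = 4
t_q=9/2 is in segment 2 (τ=3/2); S_2(τ)=3693/824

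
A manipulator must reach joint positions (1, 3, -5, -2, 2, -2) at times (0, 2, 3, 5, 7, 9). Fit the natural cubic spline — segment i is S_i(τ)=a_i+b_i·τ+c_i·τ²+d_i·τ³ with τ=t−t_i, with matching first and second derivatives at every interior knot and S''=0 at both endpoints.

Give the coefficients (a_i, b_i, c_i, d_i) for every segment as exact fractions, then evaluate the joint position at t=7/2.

  seg 0: a=1 b=14/3 c=0 d=-11/12
  seg 1: a=3 b=-19/3 c=-11/2 d=23/6
  seg 2: a=-5 b=-35/6 c=6 d=-7/6
  seg 3: a=-2 b=25/6 c=-1 d=-1/24
  seg 4: a=2 b=-1/3 c=-5/4 d=5/24
S(7/2) = -105/16

Δ: Δ0=1, Δ1=-8, Δ2=3/2, Δ3=2, Δ4=-2
row 1: diag=6, rhs=-54; c'=1/6, d'=-9
row 2: denom=6−1·1/6=35/6; d'=(57−1·-9)/(35/6)=396/35
row 3: denom=8−2·12/35=256/35; d'=(3−2·396/35)/(256/35)=-687/256
row 4: denom=8−2·35/128=477/64; d'=(-24−2·-687/256)/(477/64)=-5/2
back: M4=-5/2
back: M3=-687/256−35/128·-5/2=-2
back: M2=396/35−12/35·-2=12
back: M1=-9−1/6·12=-11
M: M0=0, M1=-11, M2=12, M3=-2, M4=-5/2, M5=0
seg 0: a=1, c=M0/2=0, d=(M1−M0)/(6·2)=-11/12, b=Δ0−h0·(2M0+M1)/6=14/3
seg 1: a=3, c=M1/2=-11/2, d=(M2−M1)/(6·1)=23/6, b=Δ1−h1·(2M1+M2)/6=-19/3
seg 2: a=-5, c=M2/2=6, d=(M3−M2)/(6·2)=-7/6, b=Δ2−h2·(2M2+M3)/6=-35/6
seg 3: a=-2, c=M3/2=-1, d=(M4−M3)/(6·2)=-1/24, b=Δ3−h3·(2M3+M4)/6=25/6
seg 4: a=2, c=M4/2=-5/4, d=(M5−M4)/(6·2)=5/24, b=Δ4−h4·(2M4+M5)/6=-1/3
t_q=7/2 → seg 2, τ=1/2; S=-5+-35/6·τ+6·τ²+-7/6·τ³=-105/16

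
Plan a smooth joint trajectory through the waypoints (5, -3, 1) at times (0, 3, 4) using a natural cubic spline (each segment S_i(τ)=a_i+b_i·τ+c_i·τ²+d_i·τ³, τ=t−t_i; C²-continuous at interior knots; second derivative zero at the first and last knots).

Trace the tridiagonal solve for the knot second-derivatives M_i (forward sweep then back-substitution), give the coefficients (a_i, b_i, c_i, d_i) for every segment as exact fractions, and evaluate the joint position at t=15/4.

Δ: Δ0=-8/3, Δ1=4
row 1: diag=8, rhs=40; c'=1/8, d'=5
back: M1=5
M: M0=0, M1=5, M2=0
seg 0: a=5, c=M0/2=0, d=(M1−M0)/(6·3)=5/18, b=Δ0−h0·(2M0+M1)/6=-31/6
seg 1: a=-3, c=M1/2=5/2, d=(M2−M1)/(6·1)=-5/6, b=Δ1−h1·(2M1+M2)/6=7/3
t_q=15/4 → seg 1, τ=3/4; S=-3+7/3·τ+5/2·τ²+-5/6·τ³=-25/128

  seg 0: a=5 b=-31/6 c=0 d=5/18
  seg 1: a=-3 b=7/3 c=5/2 d=-5/6
S(15/4) = -25/128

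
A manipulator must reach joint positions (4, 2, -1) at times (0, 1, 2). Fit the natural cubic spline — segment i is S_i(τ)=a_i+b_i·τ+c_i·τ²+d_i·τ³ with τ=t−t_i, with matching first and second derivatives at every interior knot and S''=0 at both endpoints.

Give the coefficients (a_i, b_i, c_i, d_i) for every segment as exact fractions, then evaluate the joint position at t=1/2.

Δ: Δ0=-2, Δ1=-3
row 1: diag=4, rhs=-6; c'=1/4, d'=-3/2
back: M1=-3/2
M: M0=0, M1=-3/2, M2=0
seg 0: a=4, c=M0/2=0, d=(M1−M0)/(6·1)=-1/4, b=Δ0−h0·(2M0+M1)/6=-7/4
seg 1: a=2, c=M1/2=-3/4, d=(M2−M1)/(6·1)=1/4, b=Δ1−h1·(2M1+M2)/6=-5/2
t_q=1/2 → seg 0, τ=1/2; S=4+-7/4·τ+0·τ²+-1/4·τ³=99/32

  seg 0: a=4 b=-7/4 c=0 d=-1/4
  seg 1: a=2 b=-5/2 c=-3/4 d=1/4
S(1/2) = 99/32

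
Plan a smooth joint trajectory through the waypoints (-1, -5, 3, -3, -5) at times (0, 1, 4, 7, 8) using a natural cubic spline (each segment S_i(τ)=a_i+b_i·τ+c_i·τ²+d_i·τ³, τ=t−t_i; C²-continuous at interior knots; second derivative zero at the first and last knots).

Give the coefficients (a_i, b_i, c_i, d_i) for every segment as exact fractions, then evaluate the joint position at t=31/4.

  seg 0: a=-1 b=-797/156 c=0 d=173/156
  seg 1: a=-5 b=-139/78 c=173/52 d=-863/1404
  seg 2: a=3 b=19/12 c=-86/39 d=473/1404
  seg 3: a=-3 b=-199/78 c=43/52 d=-43/156
S(31/4) = -15191/3328

Δ: Δ0=-4, Δ1=8/3, Δ2=-2, Δ3=-2
row 1: diag=8, rhs=40; c'=3/8, d'=5
row 2: denom=12−3·3/8=87/8; d'=(-28−3·5)/(87/8)=-344/87
row 3: denom=8−3·8/29=208/29; d'=(0−3·-344/87)/(208/29)=43/26
back: M3=43/26
back: M2=-344/87−8/29·43/26=-172/39
back: M1=5−3/8·-172/39=173/26
M: M0=0, M1=173/26, M2=-172/39, M3=43/26, M4=0
seg 0: a=-1, c=M0/2=0, d=(M1−M0)/(6·1)=173/156, b=Δ0−h0·(2M0+M1)/6=-797/156
seg 1: a=-5, c=M1/2=173/52, d=(M2−M1)/(6·3)=-863/1404, b=Δ1−h1·(2M1+M2)/6=-139/78
seg 2: a=3, c=M2/2=-86/39, d=(M3−M2)/(6·3)=473/1404, b=Δ2−h2·(2M2+M3)/6=19/12
seg 3: a=-3, c=M3/2=43/52, d=(M4−M3)/(6·1)=-43/156, b=Δ3−h3·(2M3+M4)/6=-199/78
t_q=31/4 → seg 3, τ=3/4; S=-3+-199/78·τ+43/52·τ²+-43/156·τ³=-15191/3328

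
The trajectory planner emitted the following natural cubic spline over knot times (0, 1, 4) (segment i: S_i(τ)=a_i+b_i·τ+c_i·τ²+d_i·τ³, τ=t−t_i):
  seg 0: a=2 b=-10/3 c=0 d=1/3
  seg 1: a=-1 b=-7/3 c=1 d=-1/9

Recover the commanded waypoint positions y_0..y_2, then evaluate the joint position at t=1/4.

y_0 = S_0(0) = a_0 = 2
y_1 = S_1(0) = a_1 = -1
y_2 = S_1(3) = -2
t_q=1/4 is in segment 0 (τ=1/4); S_0(τ)=75/64

y_0=2 y_1=-1 y_2=-2
S(1/4) = 75/64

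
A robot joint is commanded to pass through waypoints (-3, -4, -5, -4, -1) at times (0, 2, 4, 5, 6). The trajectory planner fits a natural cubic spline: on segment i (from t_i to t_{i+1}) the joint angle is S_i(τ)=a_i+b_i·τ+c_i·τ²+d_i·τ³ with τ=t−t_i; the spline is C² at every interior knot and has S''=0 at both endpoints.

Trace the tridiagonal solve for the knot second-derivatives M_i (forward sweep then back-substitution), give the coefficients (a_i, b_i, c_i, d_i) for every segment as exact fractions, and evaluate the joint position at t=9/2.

Δ: Δ0=-1/2, Δ1=-1/2, Δ2=1, Δ3=3
row 1: diag=8, rhs=0; c'=1/4, d'=0
row 2: denom=6−2·1/4=11/2; d'=(9−2·0)/(11/2)=18/11
row 3: denom=4−1·2/11=42/11; d'=(12−1·18/11)/(42/11)=19/7
back: M3=19/7
back: M2=18/11−2/11·19/7=8/7
back: M1=0−1/4·8/7=-2/7
M: M0=0, M1=-2/7, M2=8/7, M3=19/7, M4=0
seg 0: a=-3, c=M0/2=0, d=(M1−M0)/(6·2)=-1/42, b=Δ0−h0·(2M0+M1)/6=-17/42
seg 1: a=-4, c=M1/2=-1/7, d=(M2−M1)/(6·2)=5/42, b=Δ1−h1·(2M1+M2)/6=-29/42
seg 2: a=-5, c=M2/2=4/7, d=(M3−M2)/(6·1)=11/42, b=Δ2−h2·(2M2+M3)/6=1/6
seg 3: a=-4, c=M3/2=19/14, d=(M4−M3)/(6·1)=-19/42, b=Δ3−h3·(2M3+M4)/6=44/21
t_q=9/2 → seg 2, τ=1/2; S=-5+1/6·τ+4/7·τ²+11/42·τ³=-531/112

  seg 0: a=-3 b=-17/42 c=0 d=-1/42
  seg 1: a=-4 b=-29/42 c=-1/7 d=5/42
  seg 2: a=-5 b=1/6 c=4/7 d=11/42
  seg 3: a=-4 b=44/21 c=19/14 d=-19/42
S(9/2) = -531/112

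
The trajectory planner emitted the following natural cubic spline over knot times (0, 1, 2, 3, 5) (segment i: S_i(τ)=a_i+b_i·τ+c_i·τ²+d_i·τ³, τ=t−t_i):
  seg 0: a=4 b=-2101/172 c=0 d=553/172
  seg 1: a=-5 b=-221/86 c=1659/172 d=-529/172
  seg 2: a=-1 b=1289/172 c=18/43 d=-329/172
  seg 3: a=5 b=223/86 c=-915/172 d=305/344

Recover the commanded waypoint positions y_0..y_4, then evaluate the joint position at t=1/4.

y_0 = S_0(0) = a_0 = 4
y_1 = S_1(0) = a_1 = -5
y_2 = S_2(0) = a_2 = -1
y_3 = S_3(0) = a_3 = 5
y_4 = S_3(2) = -4
t_q=1/4 is in segment 0 (τ=1/4); S_0(τ)=10969/11008

y_0=4 y_1=-5 y_2=-1 y_3=5 y_4=-4
S(1/4) = 10969/11008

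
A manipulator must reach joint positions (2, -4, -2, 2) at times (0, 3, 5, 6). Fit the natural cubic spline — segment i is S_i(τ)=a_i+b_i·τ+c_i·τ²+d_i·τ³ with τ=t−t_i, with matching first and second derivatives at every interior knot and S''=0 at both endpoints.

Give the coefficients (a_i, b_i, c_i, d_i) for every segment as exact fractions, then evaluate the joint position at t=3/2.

Δ: Δ0=-2, Δ1=1, Δ2=4
row 1: diag=10, rhs=18; c'=1/5, d'=9/5
row 2: denom=6−2·1/5=28/5; d'=(18−2·9/5)/(28/5)=18/7
back: M2=18/7
back: M1=9/5−1/5·18/7=9/7
M: M0=0, M1=9/7, M2=18/7, M3=0
seg 0: a=2, c=M0/2=0, d=(M1−M0)/(6·3)=1/14, b=Δ0−h0·(2M0+M1)/6=-37/14
seg 1: a=-4, c=M1/2=9/14, d=(M2−M1)/(6·2)=3/28, b=Δ1−h1·(2M1+M2)/6=-5/7
seg 2: a=-2, c=M2/2=9/7, d=(M3−M2)/(6·1)=-3/7, b=Δ2−h2·(2M2+M3)/6=22/7
t_q=3/2 → seg 0, τ=3/2; S=2+-37/14·τ+0·τ²+1/14·τ³=-193/112

  seg 0: a=2 b=-37/14 c=0 d=1/14
  seg 1: a=-4 b=-5/7 c=9/14 d=3/28
  seg 2: a=-2 b=22/7 c=9/7 d=-3/7
S(3/2) = -193/112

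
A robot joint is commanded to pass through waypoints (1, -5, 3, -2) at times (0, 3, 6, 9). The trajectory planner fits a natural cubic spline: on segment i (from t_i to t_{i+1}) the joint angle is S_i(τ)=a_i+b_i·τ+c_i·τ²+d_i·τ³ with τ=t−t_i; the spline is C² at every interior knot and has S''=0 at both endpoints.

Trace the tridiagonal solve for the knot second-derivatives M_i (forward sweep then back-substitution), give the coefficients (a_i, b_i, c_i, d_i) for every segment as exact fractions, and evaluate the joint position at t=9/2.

  seg 0: a=1 b=-53/15 c=0 d=23/135
  seg 1: a=-5 b=16/15 c=23/15 d=-1/3
  seg 2: a=3 b=19/15 c=-22/15 d=22/135
S(9/2) = -43/40

Δ: Δ0=-2, Δ1=8/3, Δ2=-5/3
row 1: diag=12, rhs=28; c'=1/4, d'=7/3
row 2: denom=12−3·1/4=45/4; d'=(-26−3·7/3)/(45/4)=-44/15
back: M2=-44/15
back: M1=7/3−1/4·-44/15=46/15
M: M0=0, M1=46/15, M2=-44/15, M3=0
seg 0: a=1, c=M0/2=0, d=(M1−M0)/(6·3)=23/135, b=Δ0−h0·(2M0+M1)/6=-53/15
seg 1: a=-5, c=M1/2=23/15, d=(M2−M1)/(6·3)=-1/3, b=Δ1−h1·(2M1+M2)/6=16/15
seg 2: a=3, c=M2/2=-22/15, d=(M3−M2)/(6·3)=22/135, b=Δ2−h2·(2M2+M3)/6=19/15
t_q=9/2 → seg 1, τ=3/2; S=-5+16/15·τ+23/15·τ²+-1/3·τ³=-43/40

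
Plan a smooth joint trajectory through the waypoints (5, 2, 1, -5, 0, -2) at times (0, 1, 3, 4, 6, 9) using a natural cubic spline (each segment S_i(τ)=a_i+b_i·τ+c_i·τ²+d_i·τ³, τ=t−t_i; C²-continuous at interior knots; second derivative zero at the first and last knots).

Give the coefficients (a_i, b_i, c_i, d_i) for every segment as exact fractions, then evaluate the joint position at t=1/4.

  seg 0: a=5 b=-20429/5196 c=0 d=4841/5196
  seg 1: a=2 b=-2953/2598 c=4841/1732 d=-12869/10392
  seg 2: a=1 b=-6257/1299 c=-2007/433 d=4484/1299
  seg 3: a=-5 b=-4847/1299 c=2477/433 d=-13535/10392
  seg 4: a=0 b=9149/2598 c=-3627/1732 d=403/1732
S(1/4) = 446899/110848

Δ: Δ0=-3, Δ1=-1/2, Δ2=-6, Δ3=5/2, Δ4=-2/3
row 1: diag=6, rhs=15; c'=1/3, d'=5/2
row 2: denom=6−2·1/3=16/3; d'=(-33−2·5/2)/(16/3)=-57/8
row 3: denom=6−1·3/16=93/16; d'=(51−1·-57/8)/(93/16)=10
row 4: denom=10−2·32/93=866/93; d'=(-19−2·10)/(866/93)=-3627/866
back: M4=-3627/866
back: M3=10−32/93·-3627/866=4954/433
back: M2=-57/8−3/16·4954/433=-4014/433
back: M1=5/2−1/3·-4014/433=4841/866
M: M0=0, M1=4841/866, M2=-4014/433, M3=4954/433, M4=-3627/866, M5=0
seg 0: a=5, c=M0/2=0, d=(M1−M0)/(6·1)=4841/5196, b=Δ0−h0·(2M0+M1)/6=-20429/5196
seg 1: a=2, c=M1/2=4841/1732, d=(M2−M1)/(6·2)=-12869/10392, b=Δ1−h1·(2M1+M2)/6=-2953/2598
seg 2: a=1, c=M2/2=-2007/433, d=(M3−M2)/(6·1)=4484/1299, b=Δ2−h2·(2M2+M3)/6=-6257/1299
seg 3: a=-5, c=M3/2=2477/433, d=(M4−M3)/(6·2)=-13535/10392, b=Δ3−h3·(2M3+M4)/6=-4847/1299
seg 4: a=0, c=M4/2=-3627/1732, d=(M5−M4)/(6·3)=403/1732, b=Δ4−h4·(2M4+M5)/6=9149/2598
t_q=1/4 → seg 0, τ=1/4; S=5+-20429/5196·τ+0·τ²+4841/5196·τ³=446899/110848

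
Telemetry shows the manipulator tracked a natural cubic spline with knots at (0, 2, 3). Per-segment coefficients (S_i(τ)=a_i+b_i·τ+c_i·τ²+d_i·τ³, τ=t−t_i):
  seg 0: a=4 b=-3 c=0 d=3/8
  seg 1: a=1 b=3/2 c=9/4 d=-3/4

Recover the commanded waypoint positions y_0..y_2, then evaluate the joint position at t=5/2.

y_0 = S_0(0) = a_0 = 4
y_1 = S_1(0) = a_1 = 1
y_2 = S_1(1) = 4
t_q=5/2 is in segment 1 (τ=1/2); S_1(τ)=71/32

y_0=4 y_1=1 y_2=4
S(5/2) = 71/32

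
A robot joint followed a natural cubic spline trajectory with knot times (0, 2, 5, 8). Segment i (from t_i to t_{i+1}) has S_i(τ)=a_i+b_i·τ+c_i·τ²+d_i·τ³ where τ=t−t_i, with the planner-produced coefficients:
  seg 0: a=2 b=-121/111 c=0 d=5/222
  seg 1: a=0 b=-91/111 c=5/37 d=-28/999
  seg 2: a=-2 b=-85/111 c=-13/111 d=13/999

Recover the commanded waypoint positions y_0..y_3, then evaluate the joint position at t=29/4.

y_0=2 y_1=0 y_2=-2 y_3=-5
S(29/4) = -9869/2368

y_0 = S_0(0) = a_0 = 2
y_1 = S_1(0) = a_1 = 0
y_2 = S_2(0) = a_2 = -2
y_3 = S_2(3) = -5
t_q=29/4 is in segment 2 (τ=9/4); S_2(τ)=-9869/2368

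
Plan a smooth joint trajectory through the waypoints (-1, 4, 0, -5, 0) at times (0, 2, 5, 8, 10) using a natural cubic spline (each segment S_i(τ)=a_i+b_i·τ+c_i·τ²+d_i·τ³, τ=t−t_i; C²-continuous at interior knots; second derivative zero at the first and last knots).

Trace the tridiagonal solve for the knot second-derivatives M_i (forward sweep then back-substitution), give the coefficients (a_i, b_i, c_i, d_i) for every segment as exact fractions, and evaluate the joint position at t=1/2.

  seg 0: a=-1 b=551/170 c=0 d=-63/340
  seg 1: a=4 b=173/170 c=-189/170 d=251/2295
  seg 2: a=0 b=-27/10 c=-13/102 d=361/2295
  seg 3: a=-5 b=133/170 c=219/170 d=-73/340
S(1/2) = 325/544

Δ: Δ0=5/2, Δ1=-4/3, Δ2=-5/3, Δ3=5/2
row 1: diag=10, rhs=-23; c'=3/10, d'=-23/10
row 2: denom=12−3·3/10=111/10; d'=(-2−3·-23/10)/(111/10)=49/111
row 3: denom=10−3·10/37=340/37; d'=(25−3·49/111)/(340/37)=219/85
back: M3=219/85
back: M2=49/111−10/37·219/85=-13/51
back: M1=-23/10−3/10·-13/51=-189/85
M: M0=0, M1=-189/85, M2=-13/51, M3=219/85, M4=0
seg 0: a=-1, c=M0/2=0, d=(M1−M0)/(6·2)=-63/340, b=Δ0−h0·(2M0+M1)/6=551/170
seg 1: a=4, c=M1/2=-189/170, d=(M2−M1)/(6·3)=251/2295, b=Δ1−h1·(2M1+M2)/6=173/170
seg 2: a=0, c=M2/2=-13/102, d=(M3−M2)/(6·3)=361/2295, b=Δ2−h2·(2M2+M3)/6=-27/10
seg 3: a=-5, c=M3/2=219/170, d=(M4−M3)/(6·2)=-73/340, b=Δ3−h3·(2M3+M4)/6=133/170
t_q=1/2 → seg 0, τ=1/2; S=-1+551/170·τ+0·τ²+-63/340·τ³=325/544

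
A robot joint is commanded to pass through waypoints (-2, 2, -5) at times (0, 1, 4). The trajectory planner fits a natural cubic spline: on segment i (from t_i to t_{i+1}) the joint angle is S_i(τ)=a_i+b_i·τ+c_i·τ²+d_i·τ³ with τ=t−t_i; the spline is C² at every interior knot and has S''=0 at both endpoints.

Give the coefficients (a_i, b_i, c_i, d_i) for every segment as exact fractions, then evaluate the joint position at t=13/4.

  seg 0: a=-2 b=115/24 c=0 d=-19/24
  seg 1: a=2 b=29/12 c=-19/8 d=19/72
S(13/4) = -809/512

Δ: Δ0=4, Δ1=-7/3
row 1: diag=8, rhs=-38; c'=3/8, d'=-19/4
back: M1=-19/4
M: M0=0, M1=-19/4, M2=0
seg 0: a=-2, c=M0/2=0, d=(M1−M0)/(6·1)=-19/24, b=Δ0−h0·(2M0+M1)/6=115/24
seg 1: a=2, c=M1/2=-19/8, d=(M2−M1)/(6·3)=19/72, b=Δ1−h1·(2M1+M2)/6=29/12
t_q=13/4 → seg 1, τ=9/4; S=2+29/12·τ+-19/8·τ²+19/72·τ³=-809/512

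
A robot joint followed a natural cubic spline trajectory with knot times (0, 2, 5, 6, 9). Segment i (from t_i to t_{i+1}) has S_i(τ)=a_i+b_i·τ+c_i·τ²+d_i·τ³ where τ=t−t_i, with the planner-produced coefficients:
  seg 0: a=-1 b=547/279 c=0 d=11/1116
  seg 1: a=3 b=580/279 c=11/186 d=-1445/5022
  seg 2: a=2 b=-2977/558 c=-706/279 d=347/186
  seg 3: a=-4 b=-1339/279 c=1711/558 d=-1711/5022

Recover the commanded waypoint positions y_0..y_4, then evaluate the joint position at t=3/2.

y_0 = S_0(0) = a_0 = -1
y_1 = S_1(0) = a_1 = 3
y_2 = S_2(0) = a_2 = 2
y_3 = S_3(0) = a_3 = -4
y_4 = S_3(3) = 0
t_q=3/2 is in segment 0 (τ=3/2); S_0(τ)=5875/2976

y_0=-1 y_1=3 y_2=2 y_3=-4 y_4=0
S(3/2) = 5875/2976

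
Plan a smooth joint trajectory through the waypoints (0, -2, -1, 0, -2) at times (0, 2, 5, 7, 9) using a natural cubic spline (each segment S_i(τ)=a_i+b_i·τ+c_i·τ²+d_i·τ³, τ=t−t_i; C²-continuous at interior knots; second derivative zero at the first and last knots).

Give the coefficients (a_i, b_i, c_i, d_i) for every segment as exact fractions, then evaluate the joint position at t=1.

Δ: Δ0=-1, Δ1=1/3, Δ2=1/2, Δ3=-1
row 1: diag=10, rhs=8; c'=3/10, d'=4/5
row 2: denom=10−3·3/10=91/10; d'=(1−3·4/5)/(91/10)=-2/13
row 3: denom=8−2·20/91=688/91; d'=(-9−2·-2/13)/(688/91)=-791/688
back: M3=-791/688
back: M2=-2/13−20/91·-791/688=17/172
back: M1=4/5−3/10·17/172=265/344
M: M0=0, M1=265/344, M2=17/172, M3=-791/688, M4=0
seg 0: a=0, c=M0/2=0, d=(M1−M0)/(6·2)=265/4128, b=Δ0−h0·(2M0+M1)/6=-1297/1032
seg 1: a=-2, c=M1/2=265/688, d=(M2−M1)/(6·3)=-77/2064, b=Δ1−h1·(2M1+M2)/6=-251/516
seg 2: a=-1, c=M2/2=17/344, d=(M3−M2)/(6·2)=-859/8256, b=Δ2−h2·(2M2+M3)/6=1687/2064
seg 3: a=0, c=M3/2=-791/1376, d=(M4−M3)/(6·2)=791/8256, b=Δ3−h3·(2M3+M4)/6=-241/1032
t_q=1 → seg 0, τ=1; S=0+-1297/1032·τ+0·τ²+265/4128·τ³=-1641/1376

  seg 0: a=0 b=-1297/1032 c=0 d=265/4128
  seg 1: a=-2 b=-251/516 c=265/688 d=-77/2064
  seg 2: a=-1 b=1687/2064 c=17/344 d=-859/8256
  seg 3: a=0 b=-241/1032 c=-791/1376 d=791/8256
S(1) = -1641/1376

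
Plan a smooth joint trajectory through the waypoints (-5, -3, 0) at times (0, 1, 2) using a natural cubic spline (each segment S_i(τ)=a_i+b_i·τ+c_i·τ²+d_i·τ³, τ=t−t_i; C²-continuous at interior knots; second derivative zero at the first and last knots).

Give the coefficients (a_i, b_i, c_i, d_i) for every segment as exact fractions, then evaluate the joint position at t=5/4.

Δ: Δ0=2, Δ1=3
row 1: diag=4, rhs=6; c'=1/4, d'=3/2
back: M1=3/2
M: M0=0, M1=3/2, M2=0
seg 0: a=-5, c=M0/2=0, d=(M1−M0)/(6·1)=1/4, b=Δ0−h0·(2M0+M1)/6=7/4
seg 1: a=-3, c=M1/2=3/4, d=(M2−M1)/(6·1)=-1/4, b=Δ1−h1·(2M1+M2)/6=5/2
t_q=5/4 → seg 1, τ=1/4; S=-3+5/2·τ+3/4·τ²+-1/4·τ³=-597/256

  seg 0: a=-5 b=7/4 c=0 d=1/4
  seg 1: a=-3 b=5/2 c=3/4 d=-1/4
S(5/4) = -597/256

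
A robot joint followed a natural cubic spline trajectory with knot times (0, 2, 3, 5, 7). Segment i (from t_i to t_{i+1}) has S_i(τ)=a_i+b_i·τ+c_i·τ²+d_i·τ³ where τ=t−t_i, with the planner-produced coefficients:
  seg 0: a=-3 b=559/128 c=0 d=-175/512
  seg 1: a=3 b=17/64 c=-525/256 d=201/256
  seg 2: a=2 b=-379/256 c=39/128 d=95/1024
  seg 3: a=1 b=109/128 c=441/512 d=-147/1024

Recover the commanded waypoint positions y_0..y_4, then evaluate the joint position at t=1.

y_0=-3 y_1=3 y_2=2 y_3=1 y_4=5
S(1) = 525/512

y_0 = S_0(0) = a_0 = -3
y_1 = S_1(0) = a_1 = 3
y_2 = S_2(0) = a_2 = 2
y_3 = S_3(0) = a_3 = 1
y_4 = S_3(2) = 5
t_q=1 is in segment 0 (τ=1); S_0(τ)=525/512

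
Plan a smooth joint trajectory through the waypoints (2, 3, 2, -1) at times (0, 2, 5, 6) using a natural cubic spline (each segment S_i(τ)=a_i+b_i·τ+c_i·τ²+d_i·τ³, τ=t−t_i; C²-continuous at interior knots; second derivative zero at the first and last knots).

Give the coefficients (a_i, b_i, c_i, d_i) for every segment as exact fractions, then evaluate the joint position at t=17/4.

  seg 0: a=2 b=197/426 c=0 d=2/213
  seg 1: a=3 b=245/426 c=4/71 d=-17/142
  seg 2: a=2 b=-494/213 c=-145/142 d=145/426
S(17/4) = 29223/9088

Δ: Δ0=1/2, Δ1=-1/3, Δ2=-3
row 1: diag=10, rhs=-5; c'=3/10, d'=-1/2
row 2: denom=8−3·3/10=71/10; d'=(-16−3·-1/2)/(71/10)=-145/71
back: M2=-145/71
back: M1=-1/2−3/10·-145/71=8/71
M: M0=0, M1=8/71, M2=-145/71, M3=0
seg 0: a=2, c=M0/2=0, d=(M1−M0)/(6·2)=2/213, b=Δ0−h0·(2M0+M1)/6=197/426
seg 1: a=3, c=M1/2=4/71, d=(M2−M1)/(6·3)=-17/142, b=Δ1−h1·(2M1+M2)/6=245/426
seg 2: a=2, c=M2/2=-145/142, d=(M3−M2)/(6·1)=145/426, b=Δ2−h2·(2M2+M3)/6=-494/213
t_q=17/4 → seg 1, τ=9/4; S=3+245/426·τ+4/71·τ²+-17/142·τ³=29223/9088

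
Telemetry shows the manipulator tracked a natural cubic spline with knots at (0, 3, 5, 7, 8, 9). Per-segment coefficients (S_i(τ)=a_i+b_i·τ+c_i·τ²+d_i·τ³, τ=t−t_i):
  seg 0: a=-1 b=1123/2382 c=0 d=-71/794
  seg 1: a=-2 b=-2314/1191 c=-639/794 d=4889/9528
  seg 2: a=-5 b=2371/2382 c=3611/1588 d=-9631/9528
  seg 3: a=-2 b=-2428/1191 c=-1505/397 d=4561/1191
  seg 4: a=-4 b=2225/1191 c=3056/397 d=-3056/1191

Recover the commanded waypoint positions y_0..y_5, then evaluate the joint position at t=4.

y_0=-1 y_1=-2 y_2=-5 y_3=-2 y_4=-4 y_5=3
S(4) = -13449/3176

y_0 = S_0(0) = a_0 = -1
y_1 = S_1(0) = a_1 = -2
y_2 = S_2(0) = a_2 = -5
y_3 = S_3(0) = a_3 = -2
y_4 = S_4(0) = a_4 = -4
y_5 = S_4(1) = 3
t_q=4 is in segment 1 (τ=1); S_1(τ)=-13449/3176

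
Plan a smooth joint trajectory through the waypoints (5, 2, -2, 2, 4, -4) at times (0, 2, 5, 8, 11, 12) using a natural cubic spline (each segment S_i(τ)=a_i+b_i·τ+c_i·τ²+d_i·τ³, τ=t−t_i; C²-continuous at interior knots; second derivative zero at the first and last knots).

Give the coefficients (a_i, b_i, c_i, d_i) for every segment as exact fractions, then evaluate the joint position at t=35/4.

  seg 0: a=5 b=-8473/5958 c=0 d=-58/2979
  seg 1: a=2 b=-9865/5958 c=-116/993 d=4009/53622
  seg 2: a=-2 b=-1007/2979 c=3313/5958 d=19/53622
  seg 3: a=2 b=17921/5958 c=1666/2979 d=-23945/53622
  seg 4: a=4 b=-16961/2979 c=-6871/1986 d=6871/5958
S(35/4) = 185661/42368

Δ: Δ0=-3/2, Δ1=-4/3, Δ2=4/3, Δ3=2/3, Δ4=-8
row 1: diag=10, rhs=1; c'=3/10, d'=1/10
row 2: denom=12−3·3/10=111/10; d'=(16−3·1/10)/(111/10)=157/111
row 3: denom=12−3·10/37=414/37; d'=(-4−3·157/111)/(414/37)=-305/414
row 4: denom=8−3·37/138=331/46; d'=(-52−3·-305/414)/(331/46)=-6871/993
back: M4=-6871/993
back: M3=-305/414−37/138·-6871/993=3332/2979
back: M2=157/111−10/37·3332/2979=3313/2979
back: M1=1/10−3/10·3313/2979=-232/993
M: M0=0, M1=-232/993, M2=3313/2979, M3=3332/2979, M4=-6871/993, M5=0
seg 0: a=5, c=M0/2=0, d=(M1−M0)/(6·2)=-58/2979, b=Δ0−h0·(2M0+M1)/6=-8473/5958
seg 1: a=2, c=M1/2=-116/993, d=(M2−M1)/(6·3)=4009/53622, b=Δ1−h1·(2M1+M2)/6=-9865/5958
seg 2: a=-2, c=M2/2=3313/5958, d=(M3−M2)/(6·3)=19/53622, b=Δ2−h2·(2M2+M3)/6=-1007/2979
seg 3: a=2, c=M3/2=1666/2979, d=(M4−M3)/(6·3)=-23945/53622, b=Δ3−h3·(2M3+M4)/6=17921/5958
seg 4: a=4, c=M4/2=-6871/1986, d=(M5−M4)/(6·1)=6871/5958, b=Δ4−h4·(2M4+M5)/6=-16961/2979
t_q=35/4 → seg 3, τ=3/4; S=2+17921/5958·τ+1666/2979·τ²+-23945/53622·τ³=185661/42368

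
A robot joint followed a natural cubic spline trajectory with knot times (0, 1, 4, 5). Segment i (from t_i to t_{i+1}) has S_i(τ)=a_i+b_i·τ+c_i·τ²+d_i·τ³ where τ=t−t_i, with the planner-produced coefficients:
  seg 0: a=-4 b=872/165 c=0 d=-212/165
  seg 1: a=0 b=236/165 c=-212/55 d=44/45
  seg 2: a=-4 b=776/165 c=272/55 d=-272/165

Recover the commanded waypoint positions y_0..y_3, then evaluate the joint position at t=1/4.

y_0 = S_0(0) = a_0 = -4
y_1 = S_1(0) = a_1 = 0
y_2 = S_2(0) = a_2 = -4
y_3 = S_2(1) = 4
t_q=1/4 is in segment 0 (τ=1/4); S_0(τ)=-475/176

y_0=-4 y_1=0 y_2=-4 y_3=4
S(1/4) = -475/176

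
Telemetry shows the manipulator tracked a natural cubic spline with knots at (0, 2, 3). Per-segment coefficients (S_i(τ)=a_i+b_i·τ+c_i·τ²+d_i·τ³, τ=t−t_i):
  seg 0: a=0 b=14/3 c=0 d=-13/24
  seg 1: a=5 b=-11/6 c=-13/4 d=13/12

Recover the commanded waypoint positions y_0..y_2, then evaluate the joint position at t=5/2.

y_0 = S_0(0) = a_0 = 0
y_1 = S_1(0) = a_1 = 5
y_2 = S_1(1) = 1
t_q=5/2 is in segment 1 (τ=1/2); S_1(τ)=109/32

y_0=0 y_1=5 y_2=1
S(5/2) = 109/32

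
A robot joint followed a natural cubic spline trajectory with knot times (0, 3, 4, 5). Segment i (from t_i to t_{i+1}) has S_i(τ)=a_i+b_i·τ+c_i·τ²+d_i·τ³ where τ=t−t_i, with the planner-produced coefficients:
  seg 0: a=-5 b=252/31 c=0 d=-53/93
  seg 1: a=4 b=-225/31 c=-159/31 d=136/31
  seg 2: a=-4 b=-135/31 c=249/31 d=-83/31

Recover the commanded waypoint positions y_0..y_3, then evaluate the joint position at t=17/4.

y_0 = S_0(0) = a_0 = -5
y_1 = S_1(0) = a_1 = 4
y_2 = S_2(0) = a_2 = -4
y_3 = S_2(1) = -3
t_q=17/4 is in segment 2 (τ=1/4); S_2(τ)=-9183/1984

y_0=-5 y_1=4 y_2=-4 y_3=-3
S(17/4) = -9183/1984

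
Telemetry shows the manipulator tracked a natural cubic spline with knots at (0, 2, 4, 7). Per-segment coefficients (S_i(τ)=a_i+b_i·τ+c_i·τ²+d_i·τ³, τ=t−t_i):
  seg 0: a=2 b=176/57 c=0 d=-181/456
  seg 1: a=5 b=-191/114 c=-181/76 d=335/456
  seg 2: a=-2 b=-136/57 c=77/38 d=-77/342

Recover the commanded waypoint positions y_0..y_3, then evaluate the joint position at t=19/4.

y_0=2 y_1=5 y_2=-2 y_3=3
S(19/4) = -6675/2432

y_0 = S_0(0) = a_0 = 2
y_1 = S_1(0) = a_1 = 5
y_2 = S_2(0) = a_2 = -2
y_3 = S_2(3) = 3
t_q=19/4 is in segment 2 (τ=3/4); S_2(τ)=-6675/2432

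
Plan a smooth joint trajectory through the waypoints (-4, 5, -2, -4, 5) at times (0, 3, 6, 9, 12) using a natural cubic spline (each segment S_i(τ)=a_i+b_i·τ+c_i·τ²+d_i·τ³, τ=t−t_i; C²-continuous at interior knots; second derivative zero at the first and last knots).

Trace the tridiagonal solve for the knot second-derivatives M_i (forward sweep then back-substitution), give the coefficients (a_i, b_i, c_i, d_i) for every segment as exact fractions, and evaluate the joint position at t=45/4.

Δ: Δ0=3, Δ1=-7/3, Δ2=-2/3, Δ3=3
row 1: diag=12, rhs=-32; c'=1/4, d'=-8/3
row 2: denom=12−3·1/4=45/4; d'=(10−3·-8/3)/(45/4)=8/5
row 3: denom=12−3·4/15=56/5; d'=(22−3·8/5)/(56/5)=43/28
back: M3=43/28
back: M2=8/5−4/15·43/28=25/21
back: M1=-8/3−1/4·25/21=-83/28
M: M0=0, M1=-83/28, M2=25/21, M3=43/28, M4=0
seg 0: a=-4, c=M0/2=0, d=(M1−M0)/(6·3)=-83/504, b=Δ0−h0·(2M0+M1)/6=251/56
seg 1: a=5, c=M1/2=-83/56, d=(M2−M1)/(6·3)=349/1512, b=Δ1−h1·(2M1+M2)/6=1/28
seg 2: a=-2, c=M2/2=25/42, d=(M3−M2)/(6·3)=29/1512, b=Δ2−h2·(2M2+M3)/6=-21/8
seg 3: a=-4, c=M3/2=43/56, d=(M4−M3)/(6·3)=-43/504, b=Δ3−h3·(2M3+M4)/6=41/28
t_q=45/4 → seg 3, τ=9/4; S=-4+41/28·τ+43/56·τ²+-43/504·τ³=7921/3584

  seg 0: a=-4 b=251/56 c=0 d=-83/504
  seg 1: a=5 b=1/28 c=-83/56 d=349/1512
  seg 2: a=-2 b=-21/8 c=25/42 d=29/1512
  seg 3: a=-4 b=41/28 c=43/56 d=-43/504
S(45/4) = 7921/3584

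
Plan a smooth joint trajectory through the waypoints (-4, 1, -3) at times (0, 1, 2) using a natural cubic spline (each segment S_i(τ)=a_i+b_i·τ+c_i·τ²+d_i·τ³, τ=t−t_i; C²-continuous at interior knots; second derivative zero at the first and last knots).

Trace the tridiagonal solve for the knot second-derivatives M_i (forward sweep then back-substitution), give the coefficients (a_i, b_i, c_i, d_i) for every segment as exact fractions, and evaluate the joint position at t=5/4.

Δ: Δ0=5, Δ1=-4
row 1: diag=4, rhs=-54; c'=1/4, d'=-27/2
back: M1=-27/2
M: M0=0, M1=-27/2, M2=0
seg 0: a=-4, c=M0/2=0, d=(M1−M0)/(6·1)=-9/4, b=Δ0−h0·(2M0+M1)/6=29/4
seg 1: a=1, c=M1/2=-27/4, d=(M2−M1)/(6·1)=9/4, b=Δ1−h1·(2M1+M2)/6=1/2
t_q=5/4 → seg 1, τ=1/4; S=1+1/2·τ+-27/4·τ²+9/4·τ³=189/256

  seg 0: a=-4 b=29/4 c=0 d=-9/4
  seg 1: a=1 b=1/2 c=-27/4 d=9/4
S(5/4) = 189/256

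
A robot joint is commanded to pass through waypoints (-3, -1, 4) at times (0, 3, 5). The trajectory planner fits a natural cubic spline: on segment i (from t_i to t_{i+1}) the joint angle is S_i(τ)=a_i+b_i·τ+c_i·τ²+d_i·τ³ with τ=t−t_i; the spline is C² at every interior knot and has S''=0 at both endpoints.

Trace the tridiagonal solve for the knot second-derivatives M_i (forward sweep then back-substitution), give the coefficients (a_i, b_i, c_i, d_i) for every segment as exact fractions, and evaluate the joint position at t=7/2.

  seg 0: a=-3 b=7/60 c=0 d=11/180
  seg 1: a=-1 b=53/30 c=11/20 d=-11/120
S(7/2) = 3/320

Δ: Δ0=2/3, Δ1=5/2
row 1: diag=10, rhs=11; c'=1/5, d'=11/10
back: M1=11/10
M: M0=0, M1=11/10, M2=0
seg 0: a=-3, c=M0/2=0, d=(M1−M0)/(6·3)=11/180, b=Δ0−h0·(2M0+M1)/6=7/60
seg 1: a=-1, c=M1/2=11/20, d=(M2−M1)/(6·2)=-11/120, b=Δ1−h1·(2M1+M2)/6=53/30
t_q=7/2 → seg 1, τ=1/2; S=-1+53/30·τ+11/20·τ²+-11/120·τ³=3/320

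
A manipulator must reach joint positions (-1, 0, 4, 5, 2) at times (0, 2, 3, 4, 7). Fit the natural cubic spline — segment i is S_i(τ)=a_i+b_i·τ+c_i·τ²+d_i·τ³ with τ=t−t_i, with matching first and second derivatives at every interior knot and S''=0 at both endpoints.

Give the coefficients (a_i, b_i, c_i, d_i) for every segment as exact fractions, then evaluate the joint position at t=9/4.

  seg 0: a=-1 b=-86/89 c=0 d=261/712
  seg 1: a=0 b=611/178 c=783/356 d=-581/356
  seg 2: a=4 b=1045/356 c=-240/89 d=271/356
  seg 3: a=5 b=-31/178 c=-147/356 d=49/1068
S(9/4) = 22103/22784

Δ: Δ0=1/2, Δ1=4, Δ2=1, Δ3=-1
row 1: diag=6, rhs=21; c'=1/6, d'=7/2
row 2: denom=4−1·1/6=23/6; d'=(-18−1·7/2)/(23/6)=-129/23
row 3: denom=8−1·6/23=178/23; d'=(-12−1·-129/23)/(178/23)=-147/178
back: M3=-147/178
back: M2=-129/23−6/23·-147/178=-480/89
back: M1=7/2−1/6·-480/89=783/178
M: M0=0, M1=783/178, M2=-480/89, M3=-147/178, M4=0
seg 0: a=-1, c=M0/2=0, d=(M1−M0)/(6·2)=261/712, b=Δ0−h0·(2M0+M1)/6=-86/89
seg 1: a=0, c=M1/2=783/356, d=(M2−M1)/(6·1)=-581/356, b=Δ1−h1·(2M1+M2)/6=611/178
seg 2: a=4, c=M2/2=-240/89, d=(M3−M2)/(6·1)=271/356, b=Δ2−h2·(2M2+M3)/6=1045/356
seg 3: a=5, c=M3/2=-147/356, d=(M4−M3)/(6·3)=49/1068, b=Δ3−h3·(2M3+M4)/6=-31/178
t_q=9/4 → seg 1, τ=1/4; S=0+611/178·τ+783/356·τ²+-581/356·τ³=22103/22784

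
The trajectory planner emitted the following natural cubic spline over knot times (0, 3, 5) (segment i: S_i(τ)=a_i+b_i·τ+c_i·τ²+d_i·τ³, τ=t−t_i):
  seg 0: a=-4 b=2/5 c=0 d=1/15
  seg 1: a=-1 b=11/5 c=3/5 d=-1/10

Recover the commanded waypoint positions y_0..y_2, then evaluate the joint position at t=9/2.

y_0=-4 y_1=-1 y_2=5
S(9/2) = 53/16

y_0 = S_0(0) = a_0 = -4
y_1 = S_1(0) = a_1 = -1
y_2 = S_1(2) = 5
t_q=9/2 is in segment 1 (τ=3/2); S_1(τ)=53/16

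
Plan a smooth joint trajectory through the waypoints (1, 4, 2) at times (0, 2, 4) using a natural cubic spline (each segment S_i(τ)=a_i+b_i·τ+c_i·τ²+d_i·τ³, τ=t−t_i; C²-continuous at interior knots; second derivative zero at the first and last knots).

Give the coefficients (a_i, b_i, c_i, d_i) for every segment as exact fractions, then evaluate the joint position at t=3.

  seg 0: a=1 b=17/8 c=0 d=-5/32
  seg 1: a=4 b=1/4 c=-15/16 d=5/32
S(3) = 111/32

Δ: Δ0=3/2, Δ1=-1
row 1: diag=8, rhs=-15; c'=1/4, d'=-15/8
back: M1=-15/8
M: M0=0, M1=-15/8, M2=0
seg 0: a=1, c=M0/2=0, d=(M1−M0)/(6·2)=-5/32, b=Δ0−h0·(2M0+M1)/6=17/8
seg 1: a=4, c=M1/2=-15/16, d=(M2−M1)/(6·2)=5/32, b=Δ1−h1·(2M1+M2)/6=1/4
t_q=3 → seg 1, τ=1; S=4+1/4·τ+-15/16·τ²+5/32·τ³=111/32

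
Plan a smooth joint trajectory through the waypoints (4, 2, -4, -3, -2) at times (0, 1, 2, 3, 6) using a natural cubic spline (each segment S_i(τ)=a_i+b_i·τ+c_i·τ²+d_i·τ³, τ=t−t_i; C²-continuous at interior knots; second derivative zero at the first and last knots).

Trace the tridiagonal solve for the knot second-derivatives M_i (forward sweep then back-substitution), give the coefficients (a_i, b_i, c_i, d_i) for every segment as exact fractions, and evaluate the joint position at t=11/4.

Δ: Δ0=-2, Δ1=-6, Δ2=1, Δ3=1/3
row 1: diag=4, rhs=-24; c'=1/4, d'=-6
row 2: denom=4−1·1/4=15/4; d'=(42−1·-6)/(15/4)=64/5
row 3: denom=8−1·4/15=116/15; d'=(-4−1·64/5)/(116/15)=-63/29
back: M3=-63/29
back: M2=64/5−4/15·-63/29=388/29
back: M1=-6−1/4·388/29=-271/29
M: M0=0, M1=-271/29, M2=388/29, M3=-63/29, M4=0
seg 0: a=4, c=M0/2=0, d=(M1−M0)/(6·1)=-271/174, b=Δ0−h0·(2M0+M1)/6=-77/174
seg 1: a=2, c=M1/2=-271/58, d=(M2−M1)/(6·1)=659/174, b=Δ1−h1·(2M1+M2)/6=-445/87
seg 2: a=-4, c=M2/2=194/29, d=(M3−M2)/(6·1)=-451/174, b=Δ2−h2·(2M2+M3)/6=-539/174
seg 3: a=-3, c=M3/2=-63/58, d=(M4−M3)/(6·3)=7/58, b=Δ3−h3·(2M3+M4)/6=218/87
t_q=11/4 → seg 2, τ=3/4; S=-4+-539/174·τ+194/29·τ²+-451/174·τ³=-13563/3712

  seg 0: a=4 b=-77/174 c=0 d=-271/174
  seg 1: a=2 b=-445/87 c=-271/58 d=659/174
  seg 2: a=-4 b=-539/174 c=194/29 d=-451/174
  seg 3: a=-3 b=218/87 c=-63/58 d=7/58
S(11/4) = -13563/3712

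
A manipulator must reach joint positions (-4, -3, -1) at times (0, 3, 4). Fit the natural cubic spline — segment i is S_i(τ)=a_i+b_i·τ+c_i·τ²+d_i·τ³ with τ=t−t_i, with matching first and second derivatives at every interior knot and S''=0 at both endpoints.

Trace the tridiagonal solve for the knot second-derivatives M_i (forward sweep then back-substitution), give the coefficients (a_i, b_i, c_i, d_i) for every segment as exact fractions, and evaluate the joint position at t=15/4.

  seg 0: a=-4 b=-7/24 c=0 d=5/72
  seg 1: a=-3 b=19/12 c=5/8 d=-5/24
S(15/4) = -793/512

Δ: Δ0=1/3, Δ1=2
row 1: diag=8, rhs=10; c'=1/8, d'=5/4
back: M1=5/4
M: M0=0, M1=5/4, M2=0
seg 0: a=-4, c=M0/2=0, d=(M1−M0)/(6·3)=5/72, b=Δ0−h0·(2M0+M1)/6=-7/24
seg 1: a=-3, c=M1/2=5/8, d=(M2−M1)/(6·1)=-5/24, b=Δ1−h1·(2M1+M2)/6=19/12
t_q=15/4 → seg 1, τ=3/4; S=-3+19/12·τ+5/8·τ²+-5/24·τ³=-793/512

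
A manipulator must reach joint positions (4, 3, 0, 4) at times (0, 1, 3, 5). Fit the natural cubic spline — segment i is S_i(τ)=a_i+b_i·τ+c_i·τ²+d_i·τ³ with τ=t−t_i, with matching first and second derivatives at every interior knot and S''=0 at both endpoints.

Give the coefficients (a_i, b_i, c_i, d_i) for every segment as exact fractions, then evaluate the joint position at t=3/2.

  seg 0: a=4 b=-3/4 c=0 d=-1/4
  seg 1: a=3 b=-3/2 c=-3/4 d=3/8
  seg 2: a=0 b=0 c=3/2 d=-1/4
S(3/2) = 135/64

Δ: Δ0=-1, Δ1=-3/2, Δ2=2
row 1: diag=6, rhs=-3; c'=1/3, d'=-1/2
row 2: denom=8−2·1/3=22/3; d'=(21−2·-1/2)/(22/3)=3
back: M2=3
back: M1=-1/2−1/3·3=-3/2
M: M0=0, M1=-3/2, M2=3, M3=0
seg 0: a=4, c=M0/2=0, d=(M1−M0)/(6·1)=-1/4, b=Δ0−h0·(2M0+M1)/6=-3/4
seg 1: a=3, c=M1/2=-3/4, d=(M2−M1)/(6·2)=3/8, b=Δ1−h1·(2M1+M2)/6=-3/2
seg 2: a=0, c=M2/2=3/2, d=(M3−M2)/(6·2)=-1/4, b=Δ2−h2·(2M2+M3)/6=0
t_q=3/2 → seg 1, τ=1/2; S=3+-3/2·τ+-3/4·τ²+3/8·τ³=135/64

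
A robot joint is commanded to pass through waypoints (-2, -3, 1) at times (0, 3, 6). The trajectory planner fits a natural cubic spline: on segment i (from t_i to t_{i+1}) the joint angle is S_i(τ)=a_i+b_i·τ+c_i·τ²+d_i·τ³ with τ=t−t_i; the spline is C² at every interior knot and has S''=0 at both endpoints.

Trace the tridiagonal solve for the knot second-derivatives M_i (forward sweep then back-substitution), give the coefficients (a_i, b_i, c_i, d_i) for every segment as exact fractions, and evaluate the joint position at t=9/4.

  seg 0: a=-2 b=-3/4 c=0 d=5/108
  seg 1: a=-3 b=1/2 c=5/12 d=-5/108
S(9/4) = -809/256

Δ: Δ0=-1/3, Δ1=4/3
row 1: diag=12, rhs=10; c'=1/4, d'=5/6
back: M1=5/6
M: M0=0, M1=5/6, M2=0
seg 0: a=-2, c=M0/2=0, d=(M1−M0)/(6·3)=5/108, b=Δ0−h0·(2M0+M1)/6=-3/4
seg 1: a=-3, c=M1/2=5/12, d=(M2−M1)/(6·3)=-5/108, b=Δ1−h1·(2M1+M2)/6=1/2
t_q=9/4 → seg 0, τ=9/4; S=-2+-3/4·τ+0·τ²+5/108·τ³=-809/256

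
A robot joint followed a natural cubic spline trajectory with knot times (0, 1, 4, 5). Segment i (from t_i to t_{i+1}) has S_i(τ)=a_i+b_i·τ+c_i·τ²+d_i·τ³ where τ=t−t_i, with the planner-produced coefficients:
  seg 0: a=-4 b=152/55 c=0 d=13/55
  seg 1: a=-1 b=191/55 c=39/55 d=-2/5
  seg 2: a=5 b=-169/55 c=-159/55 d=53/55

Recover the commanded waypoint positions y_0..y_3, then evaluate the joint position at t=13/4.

y_0 = S_0(0) = a_0 = -4
y_1 = S_1(0) = a_1 = -1
y_2 = S_2(0) = a_2 = 5
y_3 = S_2(1) = 0
t_q=13/4 is in segment 1 (τ=9/4); S_1(τ)=10291/1760

y_0=-4 y_1=-1 y_2=5 y_3=0
S(13/4) = 10291/1760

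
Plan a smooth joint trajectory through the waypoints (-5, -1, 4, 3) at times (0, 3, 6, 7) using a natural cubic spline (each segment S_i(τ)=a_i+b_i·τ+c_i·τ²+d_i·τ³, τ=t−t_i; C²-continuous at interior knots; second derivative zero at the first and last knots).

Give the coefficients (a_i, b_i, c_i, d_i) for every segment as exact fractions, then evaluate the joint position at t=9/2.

  seg 0: a=-5 b=28/29 c=0 d=32/783
  seg 1: a=-1 b=60/29 c=32/87 d=-131/783
  seg 2: a=4 b=-7/29 c=-33/29 d=11/29
S(9/2) = 549/232

Δ: Δ0=4/3, Δ1=5/3, Δ2=-1
row 1: diag=12, rhs=2; c'=1/4, d'=1/6
row 2: denom=8−3·1/4=29/4; d'=(-16−3·1/6)/(29/4)=-66/29
back: M2=-66/29
back: M1=1/6−1/4·-66/29=64/87
M: M0=0, M1=64/87, M2=-66/29, M3=0
seg 0: a=-5, c=M0/2=0, d=(M1−M0)/(6·3)=32/783, b=Δ0−h0·(2M0+M1)/6=28/29
seg 1: a=-1, c=M1/2=32/87, d=(M2−M1)/(6·3)=-131/783, b=Δ1−h1·(2M1+M2)/6=60/29
seg 2: a=4, c=M2/2=-33/29, d=(M3−M2)/(6·1)=11/29, b=Δ2−h2·(2M2+M3)/6=-7/29
t_q=9/2 → seg 1, τ=3/2; S=-1+60/29·τ+32/87·τ²+-131/783·τ³=549/232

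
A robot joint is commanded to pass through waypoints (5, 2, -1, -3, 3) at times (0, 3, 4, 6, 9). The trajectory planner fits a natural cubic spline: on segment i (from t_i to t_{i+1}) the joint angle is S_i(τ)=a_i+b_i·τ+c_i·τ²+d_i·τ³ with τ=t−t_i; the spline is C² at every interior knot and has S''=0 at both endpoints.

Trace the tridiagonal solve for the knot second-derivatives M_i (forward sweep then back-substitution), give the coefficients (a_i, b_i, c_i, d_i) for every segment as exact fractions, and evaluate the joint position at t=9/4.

  seg 0: a=5 b=-10/73 c=0 d=-7/73
  seg 1: a=2 b=-199/73 c=-63/73 d=43/73
  seg 2: a=-1 b=-196/73 c=66/73 d=-9/292
  seg 3: a=-3 b=41/73 c=105/146 d=-35/438
S(9/4) = 16817/4672

Δ: Δ0=-1, Δ1=-3, Δ2=-1, Δ3=2
row 1: diag=8, rhs=-12; c'=1/8, d'=-3/2
row 2: denom=6−1·1/8=47/8; d'=(12−1·-3/2)/(47/8)=108/47
row 3: denom=10−2·16/47=438/47; d'=(18−2·108/47)/(438/47)=105/73
back: M3=105/73
back: M2=108/47−16/47·105/73=132/73
back: M1=-3/2−1/8·132/73=-126/73
M: M0=0, M1=-126/73, M2=132/73, M3=105/73, M4=0
seg 0: a=5, c=M0/2=0, d=(M1−M0)/(6·3)=-7/73, b=Δ0−h0·(2M0+M1)/6=-10/73
seg 1: a=2, c=M1/2=-63/73, d=(M2−M1)/(6·1)=43/73, b=Δ1−h1·(2M1+M2)/6=-199/73
seg 2: a=-1, c=M2/2=66/73, d=(M3−M2)/(6·2)=-9/292, b=Δ2−h2·(2M2+M3)/6=-196/73
seg 3: a=-3, c=M3/2=105/146, d=(M4−M3)/(6·3)=-35/438, b=Δ3−h3·(2M3+M4)/6=41/73
t_q=9/4 → seg 0, τ=9/4; S=5+-10/73·τ+0·τ²+-7/73·τ³=16817/4672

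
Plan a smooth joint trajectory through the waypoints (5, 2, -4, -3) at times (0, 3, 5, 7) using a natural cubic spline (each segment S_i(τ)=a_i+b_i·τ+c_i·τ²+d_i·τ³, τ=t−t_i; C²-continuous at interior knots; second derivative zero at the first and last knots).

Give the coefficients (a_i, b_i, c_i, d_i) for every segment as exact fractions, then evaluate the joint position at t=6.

Δ: Δ0=-1, Δ1=-3, Δ2=1/2
row 1: diag=10, rhs=-12; c'=1/5, d'=-6/5
row 2: denom=8−2·1/5=38/5; d'=(21−2·-6/5)/(38/5)=117/38
back: M2=117/38
back: M1=-6/5−1/5·117/38=-69/38
M: M0=0, M1=-69/38, M2=117/38, M3=0
seg 0: a=5, c=M0/2=0, d=(M1−M0)/(6·3)=-23/228, b=Δ0−h0·(2M0+M1)/6=-7/76
seg 1: a=2, c=M1/2=-69/76, d=(M2−M1)/(6·2)=31/76, b=Δ1−h1·(2M1+M2)/6=-107/38
seg 2: a=-4, c=M2/2=117/76, d=(M3−M2)/(6·2)=-39/152, b=Δ2−h2·(2M2+M3)/6=-59/38
t_q=6 → seg 2, τ=1; S=-4+-59/38·τ+117/76·τ²+-39/152·τ³=-649/152

  seg 0: a=5 b=-7/76 c=0 d=-23/228
  seg 1: a=2 b=-107/38 c=-69/76 d=31/76
  seg 2: a=-4 b=-59/38 c=117/76 d=-39/152
S(6) = -649/152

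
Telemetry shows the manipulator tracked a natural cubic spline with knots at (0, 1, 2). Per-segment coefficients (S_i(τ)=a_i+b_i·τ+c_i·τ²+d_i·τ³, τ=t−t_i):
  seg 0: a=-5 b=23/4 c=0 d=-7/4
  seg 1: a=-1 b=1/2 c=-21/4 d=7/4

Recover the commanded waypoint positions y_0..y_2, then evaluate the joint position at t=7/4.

y_0 = S_0(0) = a_0 = -5
y_1 = S_1(0) = a_1 = -1
y_2 = S_1(1) = -4
t_q=7/4 is in segment 1 (τ=3/4); S_1(τ)=-727/256

y_0=-5 y_1=-1 y_2=-4
S(7/4) = -727/256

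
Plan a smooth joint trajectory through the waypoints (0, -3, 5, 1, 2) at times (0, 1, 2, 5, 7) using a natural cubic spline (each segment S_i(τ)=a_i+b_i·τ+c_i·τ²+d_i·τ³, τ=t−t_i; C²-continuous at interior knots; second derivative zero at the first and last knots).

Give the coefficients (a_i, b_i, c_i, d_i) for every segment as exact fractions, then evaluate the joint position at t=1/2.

Δ: Δ0=-3, Δ1=8, Δ2=-4/3, Δ3=1/2
row 1: diag=4, rhs=66; c'=1/4, d'=33/2
row 2: denom=8−1·1/4=31/4; d'=(-56−1·33/2)/(31/4)=-290/31
row 3: denom=10−3·12/31=274/31; d'=(11−3·-290/31)/(274/31)=1211/274
back: M3=1211/274
back: M2=-290/31−12/31·1211/274=-1516/137
back: M1=33/2−1/4·-1516/137=5279/274
M: M0=0, M1=5279/274, M2=-1516/137, M3=1211/274, M4=0
seg 0: a=0, c=M0/2=0, d=(M1−M0)/(6·1)=5279/1644, b=Δ0−h0·(2M0+M1)/6=-10211/1644
seg 1: a=-3, c=M1/2=5279/548, d=(M2−M1)/(6·1)=-8311/1644, b=Δ1−h1·(2M1+M2)/6=2813/822
seg 2: a=5, c=M2/2=-758/137, d=(M3−M2)/(6·3)=4243/4932, b=Δ2−h2·(2M2+M3)/6=12367/1644
seg 3: a=1, c=M3/2=1211/548, d=(M4−M3)/(6·2)=-1211/3288, b=Δ3−h3·(2M3+M4)/6=-2011/822
t_q=1/2 → seg 0, τ=1/2; S=0+-10211/1644·τ+0·τ²+5279/1644·τ³=-11855/4384

  seg 0: a=0 b=-10211/1644 c=0 d=5279/1644
  seg 1: a=-3 b=2813/822 c=5279/548 d=-8311/1644
  seg 2: a=5 b=12367/1644 c=-758/137 d=4243/4932
  seg 3: a=1 b=-2011/822 c=1211/548 d=-1211/3288
S(1/2) = -11855/4384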